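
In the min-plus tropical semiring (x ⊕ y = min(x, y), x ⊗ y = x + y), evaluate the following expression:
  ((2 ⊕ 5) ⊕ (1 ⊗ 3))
((2 ⊕ 5) ⊕ (1 ⊗ 3)) = 2

Expand innermost to outermost. Recall ⊕ takes the minimum of its arguments and ⊗ takes their sum. Working out the expression ((2 ⊕ 5) ⊕ (1 ⊗ 3)) gives 2.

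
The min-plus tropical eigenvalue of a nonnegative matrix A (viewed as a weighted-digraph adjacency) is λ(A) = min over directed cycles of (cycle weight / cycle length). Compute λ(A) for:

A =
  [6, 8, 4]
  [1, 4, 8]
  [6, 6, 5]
λ(A) = 11/3

Enumerate directed cycles and compute their means (weight / length). Sample:
  cycle 0 → 0: weight = 6, length = 1, mean = 6/1 ≈ 6.000
  cycle 1 → 1: weight = 4, length = 1, mean = 4/1 ≈ 4.000
  cycle 2 → 2: weight = 5, length = 1, mean = 5/1 ≈ 5.000
  cycle 0 → 1 → 0: weight = 9, length = 2, mean = 9/2 ≈ 4.500
  cycle 0 → 2 → 0: weight = 10, length = 2, mean = 10/2 ≈ 5.000
  cycle 1 → 0 → 1: weight = 9, length = 2, mean = 9/2 ≈ 4.500
Minimum mean = 3.667, attained e.g. along the cycle 0 → 2 → 1 → 0 with weight 11 and length 3. So λ(A) = 11/3 = 11/3.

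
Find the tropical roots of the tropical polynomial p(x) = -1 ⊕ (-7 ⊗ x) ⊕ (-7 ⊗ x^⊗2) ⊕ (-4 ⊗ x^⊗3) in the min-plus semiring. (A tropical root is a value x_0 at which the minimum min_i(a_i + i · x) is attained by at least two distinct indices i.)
Roots: {-3, 0, 6}

Each tropical root is a break point of the lower envelope of the lines y = a_i + i · x (there are 4 lines, with slopes 0, 1, ..., 3). Only the lines that attain the minimum somewhere contribute to roots; other lines are dominated. Here the surviving (envelope) indices are i = 3, i = 2, i = 1, i = 0.
Intersections between consecutive envelope lines give the roots: for adjacent envelope indices i < j the intersection is x = (a_i − a_j) / (j − i). Reading off the sorted break points: {-3, 0, 6}.
Verification: at each break x_0, at least two indices attain the minimum of min_i(a_i + i · x_0).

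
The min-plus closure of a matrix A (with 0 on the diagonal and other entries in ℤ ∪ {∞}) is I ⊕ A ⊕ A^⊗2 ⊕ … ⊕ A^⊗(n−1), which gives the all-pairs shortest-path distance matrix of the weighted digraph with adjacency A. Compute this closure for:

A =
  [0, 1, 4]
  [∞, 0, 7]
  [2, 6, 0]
Closure =
  [0, 1, 4]
  [9, 0, 7]
  [2, 3, 0]

This is the Floyd-Warshall all-pairs shortest-path computation. For each intermediate vertex k = 0, 1, …, 2, update dist[i][j] ← min(dist[i][j], dist[i][k] + dist[k][j]). The final matrix gives, for each (i, j), the minimum total weight of any directed path from i to j (possibly empty when i = j).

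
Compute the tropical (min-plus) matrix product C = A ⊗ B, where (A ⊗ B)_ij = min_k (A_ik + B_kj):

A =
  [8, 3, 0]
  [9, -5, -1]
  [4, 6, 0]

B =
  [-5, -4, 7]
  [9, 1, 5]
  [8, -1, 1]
A ⊗ B =
  [3, -1, 1]
  [4, -4, 0]
  [-1, -1, 1]

Apply the min-plus product entry-by-entry:
  C[0][0] = min over k of (A[0][0] + B[0][0] = 8 + -5 = 3, A[0][1] + B[1][0] = 3 + 9 = 12, A[0][2] + B[2][0] = 0 + 8 = 8) = 3 (attained at k = 0)
  C[0][1] = min over k of (A[0][0] + B[0][1] = 8 + -4 = 4, A[0][1] + B[1][1] = 3 + 1 = 4, A[0][2] + B[2][1] = 0 + -1 = -1) = -1 (attained at k = 2)
  C[0][2] = min over k of (A[0][0] + B[0][2] = 8 + 7 = 15, A[0][1] + B[1][2] = 3 + 5 = 8, A[0][2] + B[2][2] = 0 + 1 = 1) = 1 (attained at k = 2)
  C[1][0] = min over k of (A[1][0] + B[0][0] = 9 + -5 = 4, A[1][1] + B[1][0] = -5 + 9 = 4, A[1][2] + B[2][0] = -1 + 8 = 7) = 4 (attained at k = 0)
  C[1][1] = min over k of (A[1][0] + B[0][1] = 9 + -4 = 5, A[1][1] + B[1][1] = -5 + 1 = -4, A[1][2] + B[2][1] = -1 + -1 = -2) = -4 (attained at k = 1)
  C[1][2] = min over k of (A[1][0] + B[0][2] = 9 + 7 = 16, A[1][1] + B[1][2] = -5 + 5 = 0, A[1][2] + B[2][2] = -1 + 1 = 0) = 0 (attained at k = 1)
  C[2][0] = min over k of (A[2][0] + B[0][0] = 4 + -5 = -1, A[2][1] + B[1][0] = 6 + 9 = 15, A[2][2] + B[2][0] = 0 + 8 = 8) = -1 (attained at k = 0)
  C[2][1] = min over k of (A[2][0] + B[0][1] = 4 + -4 = 0, A[2][1] + B[1][1] = 6 + 1 = 7, A[2][2] + B[2][1] = 0 + -1 = -1) = -1 (attained at k = 2)
  C[2][2] = min over k of (A[2][0] + B[0][2] = 4 + 7 = 11, A[2][1] + B[1][2] = 6 + 5 = 11, A[2][2] + B[2][2] = 0 + 1 = 1) = 1 (attained at k = 2)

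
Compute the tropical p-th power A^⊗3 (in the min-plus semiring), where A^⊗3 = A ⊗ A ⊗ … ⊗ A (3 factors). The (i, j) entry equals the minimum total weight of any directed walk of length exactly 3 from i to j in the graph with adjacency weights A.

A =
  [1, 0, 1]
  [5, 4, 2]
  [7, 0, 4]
A^⊗3 =
  [3, 2, 3]
  [7, 6, 4]
  [6, 2, 6]

Each entry (A^⊗3)_ij equals the minimum over all length-3 walks i = v_0 → v_1 → … → v_3 = j of Σ_t A[v_t][v_{t+1}]. For example, for (i, j) = (0, 2) we minimise over 9 possible intermediate vertex sequences; the minimum is 3, attained along the walk 0 → 0 → 0 → 2.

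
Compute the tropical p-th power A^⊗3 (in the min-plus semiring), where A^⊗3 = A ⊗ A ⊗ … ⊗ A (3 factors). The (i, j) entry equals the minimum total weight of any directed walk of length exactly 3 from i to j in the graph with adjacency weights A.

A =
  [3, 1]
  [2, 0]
A^⊗3 =
  [3, 1]
  [2, 0]

Each entry (A^⊗3)_ij equals the minimum over all length-3 walks i = v_0 → v_1 → … → v_3 = j of Σ_t A[v_t][v_{t+1}]. For example, for (i, j) = (0, 1) we minimise over 4 possible intermediate vertex sequences; the minimum is 1, attained along the walk 0 → 1 → 1 → 1.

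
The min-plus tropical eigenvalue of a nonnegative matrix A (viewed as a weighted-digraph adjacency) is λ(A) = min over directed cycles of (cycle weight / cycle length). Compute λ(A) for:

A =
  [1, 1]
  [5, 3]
λ(A) = 1

Enumerate directed cycles and compute their means (weight / length). Sample:
  cycle 0 → 0: weight = 1, length = 1, mean = 1/1 ≈ 1.000
  cycle 1 → 1: weight = 3, length = 1, mean = 3/1 ≈ 3.000
  cycle 0 → 1 → 0: weight = 6, length = 2, mean = 6/2 ≈ 3.000
  cycle 1 → 0 → 1: weight = 6, length = 2, mean = 6/2 ≈ 3.000
Minimum mean = 1.000, attained e.g. along the cycle 0 → 0 with weight 1 and length 1. So λ(A) = 1/1 = 1.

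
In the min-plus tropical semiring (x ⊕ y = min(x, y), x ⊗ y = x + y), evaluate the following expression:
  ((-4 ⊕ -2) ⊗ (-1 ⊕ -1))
((-4 ⊕ -2) ⊗ (-1 ⊕ -1)) = -5

Expand innermost to outermost. Recall ⊕ takes the minimum of its arguments and ⊗ takes their sum. Working out the expression ((-4 ⊕ -2) ⊗ (-1 ⊕ -1)) gives -5.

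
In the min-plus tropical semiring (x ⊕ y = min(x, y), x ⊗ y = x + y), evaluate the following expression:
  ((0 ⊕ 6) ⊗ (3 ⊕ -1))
((0 ⊕ 6) ⊗ (3 ⊕ -1)) = -1

Expand innermost to outermost. Recall ⊕ takes the minimum of its arguments and ⊗ takes their sum. Working out the expression ((0 ⊕ 6) ⊗ (3 ⊕ -1)) gives -1.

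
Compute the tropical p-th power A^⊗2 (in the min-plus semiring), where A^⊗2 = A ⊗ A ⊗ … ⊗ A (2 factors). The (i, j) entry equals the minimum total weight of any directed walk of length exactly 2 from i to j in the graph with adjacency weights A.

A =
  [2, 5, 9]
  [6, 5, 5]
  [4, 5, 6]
A^⊗2 =
  [4, 7, 10]
  [8, 10, 10]
  [6, 9, 10]

Each entry (A^⊗2)_ij equals the minimum over all length-2 walks i = v_0 → v_1 → … → v_2 = j of Σ_t A[v_t][v_{t+1}]. For example, for (i, j) = (0, 2) we minimise over 3 possible intermediate vertex sequences; the minimum is 10, attained along the walk 0 → 1 → 2.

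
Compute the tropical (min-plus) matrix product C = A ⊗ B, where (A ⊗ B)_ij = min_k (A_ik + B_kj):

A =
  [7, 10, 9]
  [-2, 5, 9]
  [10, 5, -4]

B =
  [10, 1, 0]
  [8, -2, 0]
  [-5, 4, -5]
A ⊗ B =
  [4, 8, 4]
  [4, -1, -2]
  [-9, 0, -9]

Apply the min-plus product entry-by-entry:
  C[0][0] = min over k of (A[0][0] + B[0][0] = 7 + 10 = 17, A[0][1] + B[1][0] = 10 + 8 = 18, A[0][2] + B[2][0] = 9 + -5 = 4) = 4 (attained at k = 2)
  C[0][1] = min over k of (A[0][0] + B[0][1] = 7 + 1 = 8, A[0][1] + B[1][1] = 10 + -2 = 8, A[0][2] + B[2][1] = 9 + 4 = 13) = 8 (attained at k = 0)
  C[0][2] = min over k of (A[0][0] + B[0][2] = 7 + 0 = 7, A[0][1] + B[1][2] = 10 + 0 = 10, A[0][2] + B[2][2] = 9 + -5 = 4) = 4 (attained at k = 2)
  C[1][0] = min over k of (A[1][0] + B[0][0] = -2 + 10 = 8, A[1][1] + B[1][0] = 5 + 8 = 13, A[1][2] + B[2][0] = 9 + -5 = 4) = 4 (attained at k = 2)
  C[1][1] = min over k of (A[1][0] + B[0][1] = -2 + 1 = -1, A[1][1] + B[1][1] = 5 + -2 = 3, A[1][2] + B[2][1] = 9 + 4 = 13) = -1 (attained at k = 0)
  C[1][2] = min over k of (A[1][0] + B[0][2] = -2 + 0 = -2, A[1][1] + B[1][2] = 5 + 0 = 5, A[1][2] + B[2][2] = 9 + -5 = 4) = -2 (attained at k = 0)
  C[2][0] = min over k of (A[2][0] + B[0][0] = 10 + 10 = 20, A[2][1] + B[1][0] = 5 + 8 = 13, A[2][2] + B[2][0] = -4 + -5 = -9) = -9 (attained at k = 2)
  C[2][1] = min over k of (A[2][0] + B[0][1] = 10 + 1 = 11, A[2][1] + B[1][1] = 5 + -2 = 3, A[2][2] + B[2][1] = -4 + 4 = 0) = 0 (attained at k = 2)
  C[2][2] = min over k of (A[2][0] + B[0][2] = 10 + 0 = 10, A[2][1] + B[1][2] = 5 + 0 = 5, A[2][2] + B[2][2] = -4 + -5 = -9) = -9 (attained at k = 2)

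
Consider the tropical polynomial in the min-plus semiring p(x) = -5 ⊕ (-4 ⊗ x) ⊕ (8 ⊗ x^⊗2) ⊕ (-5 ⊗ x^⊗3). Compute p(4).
p(4) = -5

A tropical monomial a ⊗ x^⊗i evaluates to a + i · x. Evaluating each term at x = 4:
  Term 0 contributes -5 + 0 · 4 = -5
  Term 1 contributes -4 + 1 · 4 = 0
  Term 2 contributes 8 + 2 · 4 = 16
  Term 3 contributes -5 + 3 · 4 = 7
p(4) = ⊕ of these = min[-5, 0, 16, 7] = -5.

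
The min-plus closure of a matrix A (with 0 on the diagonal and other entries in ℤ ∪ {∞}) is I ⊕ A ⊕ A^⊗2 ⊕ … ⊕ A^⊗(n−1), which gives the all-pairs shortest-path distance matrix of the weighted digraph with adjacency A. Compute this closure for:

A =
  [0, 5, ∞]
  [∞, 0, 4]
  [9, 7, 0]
Closure =
  [0, 5, 9]
  [13, 0, 4]
  [9, 7, 0]

This is the Floyd-Warshall all-pairs shortest-path computation. For each intermediate vertex k = 0, 1, …, 2, update dist[i][j] ← min(dist[i][j], dist[i][k] + dist[k][j]). The final matrix gives, for each (i, j), the minimum total weight of any directed path from i to j (possibly empty when i = j).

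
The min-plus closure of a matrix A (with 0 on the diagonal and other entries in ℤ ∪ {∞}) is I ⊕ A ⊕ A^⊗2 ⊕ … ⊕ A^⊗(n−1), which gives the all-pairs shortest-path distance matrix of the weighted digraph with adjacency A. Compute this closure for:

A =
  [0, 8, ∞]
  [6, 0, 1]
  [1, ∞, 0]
Closure =
  [0, 8, 9]
  [2, 0, 1]
  [1, 9, 0]

This is the Floyd-Warshall all-pairs shortest-path computation. For each intermediate vertex k = 0, 1, …, 2, update dist[i][j] ← min(dist[i][j], dist[i][k] + dist[k][j]). The final matrix gives, for each (i, j), the minimum total weight of any directed path from i to j (possibly empty when i = j).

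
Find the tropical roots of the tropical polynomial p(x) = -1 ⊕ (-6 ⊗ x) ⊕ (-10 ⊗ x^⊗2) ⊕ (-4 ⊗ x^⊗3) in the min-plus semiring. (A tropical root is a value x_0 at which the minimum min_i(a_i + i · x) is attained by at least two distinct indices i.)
Roots: {-6, 4, 5}

Each tropical root is a break point of the lower envelope of the lines y = a_i + i · x (there are 4 lines, with slopes 0, 1, ..., 3). Only the lines that attain the minimum somewhere contribute to roots; other lines are dominated. Here the surviving (envelope) indices are i = 3, i = 2, i = 1, i = 0.
Intersections between consecutive envelope lines give the roots: for adjacent envelope indices i < j the intersection is x = (a_i − a_j) / (j − i). Reading off the sorted break points: {-6, 4, 5}.
Verification: at each break x_0, at least two indices attain the minimum of min_i(a_i + i · x_0).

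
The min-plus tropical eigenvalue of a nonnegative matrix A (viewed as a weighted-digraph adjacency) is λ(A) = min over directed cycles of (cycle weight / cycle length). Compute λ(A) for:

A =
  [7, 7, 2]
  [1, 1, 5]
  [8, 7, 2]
λ(A) = 1

Enumerate directed cycles and compute their means (weight / length). Sample:
  cycle 0 → 0: weight = 7, length = 1, mean = 7/1 ≈ 7.000
  cycle 1 → 1: weight = 1, length = 1, mean = 1/1 ≈ 1.000
  cycle 2 → 2: weight = 2, length = 1, mean = 2/1 ≈ 2.000
  cycle 0 → 1 → 0: weight = 8, length = 2, mean = 8/2 ≈ 4.000
  cycle 0 → 2 → 0: weight = 10, length = 2, mean = 10/2 ≈ 5.000
  cycle 1 → 0 → 1: weight = 8, length = 2, mean = 8/2 ≈ 4.000
Minimum mean = 1.000, attained e.g. along the cycle 1 → 1 with weight 1 and length 1. So λ(A) = 1/1 = 1.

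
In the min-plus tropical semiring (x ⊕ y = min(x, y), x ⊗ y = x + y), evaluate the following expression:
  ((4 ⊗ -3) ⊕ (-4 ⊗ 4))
((4 ⊗ -3) ⊕ (-4 ⊗ 4)) = 0

Expand innermost to outermost. Recall ⊕ takes the minimum of its arguments and ⊗ takes their sum. Working out the expression ((4 ⊗ -3) ⊕ (-4 ⊗ 4)) gives 0.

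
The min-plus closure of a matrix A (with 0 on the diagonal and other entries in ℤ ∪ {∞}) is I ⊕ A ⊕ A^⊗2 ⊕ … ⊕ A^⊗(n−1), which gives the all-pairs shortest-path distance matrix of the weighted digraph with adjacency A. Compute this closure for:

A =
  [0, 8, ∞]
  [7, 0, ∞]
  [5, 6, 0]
Closure =
  [0, 8, ∞]
  [7, 0, ∞]
  [5, 6, 0]

This is the Floyd-Warshall all-pairs shortest-path computation. For each intermediate vertex k = 0, 1, …, 2, update dist[i][j] ← min(dist[i][j], dist[i][k] + dist[k][j]). The final matrix gives, for each (i, j), the minimum total weight of any directed path from i to j (possibly empty when i = j).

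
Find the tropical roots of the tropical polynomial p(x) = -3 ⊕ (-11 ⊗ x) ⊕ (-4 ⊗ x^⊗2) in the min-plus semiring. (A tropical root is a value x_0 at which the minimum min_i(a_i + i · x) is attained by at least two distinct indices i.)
Roots: {-7, 8}

Each tropical root is a break point of the lower envelope of the lines y = a_i + i · x (there are 3 lines, with slopes 0, 1, ..., 2). Only the lines that attain the minimum somewhere contribute to roots; other lines are dominated. Here the surviving (envelope) indices are i = 2, i = 1, i = 0.
Intersections between consecutive envelope lines give the roots: for adjacent envelope indices i < j the intersection is x = (a_i − a_j) / (j − i). Reading off the sorted break points: {-7, 8}.
Verification: at each break x_0, at least two indices attain the minimum of min_i(a_i + i · x_0).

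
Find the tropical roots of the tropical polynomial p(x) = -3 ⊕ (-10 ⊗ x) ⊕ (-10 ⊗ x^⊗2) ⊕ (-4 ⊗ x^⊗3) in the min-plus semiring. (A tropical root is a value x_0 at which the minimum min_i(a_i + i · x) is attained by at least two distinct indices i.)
Roots: {-6, 0, 7}

Each tropical root is a break point of the lower envelope of the lines y = a_i + i · x (there are 4 lines, with slopes 0, 1, ..., 3). Only the lines that attain the minimum somewhere contribute to roots; other lines are dominated. Here the surviving (envelope) indices are i = 3, i = 2, i = 1, i = 0.
Intersections between consecutive envelope lines give the roots: for adjacent envelope indices i < j the intersection is x = (a_i − a_j) / (j − i). Reading off the sorted break points: {-6, 0, 7}.
Verification: at each break x_0, at least two indices attain the minimum of min_i(a_i + i · x_0).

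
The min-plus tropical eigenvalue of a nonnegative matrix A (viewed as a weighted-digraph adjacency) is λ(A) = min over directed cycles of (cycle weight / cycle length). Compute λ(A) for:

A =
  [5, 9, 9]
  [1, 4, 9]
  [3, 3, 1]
λ(A) = 1

Enumerate directed cycles and compute their means (weight / length). Sample:
  cycle 0 → 0: weight = 5, length = 1, mean = 5/1 ≈ 5.000
  cycle 1 → 1: weight = 4, length = 1, mean = 4/1 ≈ 4.000
  cycle 2 → 2: weight = 1, length = 1, mean = 1/1 ≈ 1.000
  cycle 0 → 1 → 0: weight = 10, length = 2, mean = 10/2 ≈ 5.000
  cycle 0 → 2 → 0: weight = 12, length = 2, mean = 12/2 ≈ 6.000
  cycle 1 → 0 → 1: weight = 10, length = 2, mean = 10/2 ≈ 5.000
Minimum mean = 1.000, attained e.g. along the cycle 2 → 2 with weight 1 and length 1. So λ(A) = 1/1 = 1.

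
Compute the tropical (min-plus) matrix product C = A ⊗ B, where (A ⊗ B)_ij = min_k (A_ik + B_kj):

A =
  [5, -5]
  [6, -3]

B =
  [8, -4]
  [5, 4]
A ⊗ B =
  [0, -1]
  [2, 1]

Apply the min-plus product entry-by-entry:
  C[0][0] = min over k of (A[0][0] + B[0][0] = 5 + 8 = 13, A[0][1] + B[1][0] = -5 + 5 = 0) = 0 (attained at k = 1)
  C[0][1] = min over k of (A[0][0] + B[0][1] = 5 + -4 = 1, A[0][1] + B[1][1] = -5 + 4 = -1) = -1 (attained at k = 1)
  C[1][0] = min over k of (A[1][0] + B[0][0] = 6 + 8 = 14, A[1][1] + B[1][0] = -3 + 5 = 2) = 2 (attained at k = 1)
  C[1][1] = min over k of (A[1][0] + B[0][1] = 6 + -4 = 2, A[1][1] + B[1][1] = -3 + 4 = 1) = 1 (attained at k = 1)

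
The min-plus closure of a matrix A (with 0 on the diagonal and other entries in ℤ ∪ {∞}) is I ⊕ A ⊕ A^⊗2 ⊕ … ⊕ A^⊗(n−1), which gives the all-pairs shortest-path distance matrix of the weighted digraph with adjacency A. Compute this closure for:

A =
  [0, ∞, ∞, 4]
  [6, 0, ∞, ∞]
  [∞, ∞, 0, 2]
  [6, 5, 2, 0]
Closure =
  [0, 9, 6, 4]
  [6, 0, 12, 10]
  [8, 7, 0, 2]
  [6, 5, 2, 0]

This is the Floyd-Warshall all-pairs shortest-path computation. For each intermediate vertex k = 0, 1, …, 3, update dist[i][j] ← min(dist[i][j], dist[i][k] + dist[k][j]). The final matrix gives, for each (i, j), the minimum total weight of any directed path from i to j (possibly empty when i = j).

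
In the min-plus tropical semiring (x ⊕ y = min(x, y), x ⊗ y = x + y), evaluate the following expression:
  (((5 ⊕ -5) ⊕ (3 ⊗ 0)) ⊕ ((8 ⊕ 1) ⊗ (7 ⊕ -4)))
(((5 ⊕ -5) ⊕ (3 ⊗ 0)) ⊕ ((8 ⊕ 1) ⊗ (7 ⊕ -4))) = -5

Expand innermost to outermost. Recall ⊕ takes the minimum of its arguments and ⊗ takes their sum. Working out the expression (((5 ⊕ -5) ⊕ (3 ⊗ 0)) ⊕ ((8 ⊕ 1) ⊗ (7 ⊕ -4))) gives -5.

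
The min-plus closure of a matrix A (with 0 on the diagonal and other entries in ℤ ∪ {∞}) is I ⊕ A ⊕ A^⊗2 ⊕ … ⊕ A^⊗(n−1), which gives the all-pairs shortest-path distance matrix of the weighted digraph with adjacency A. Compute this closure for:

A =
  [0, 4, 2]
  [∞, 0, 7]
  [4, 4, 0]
Closure =
  [0, 4, 2]
  [11, 0, 7]
  [4, 4, 0]

This is the Floyd-Warshall all-pairs shortest-path computation. For each intermediate vertex k = 0, 1, …, 2, update dist[i][j] ← min(dist[i][j], dist[i][k] + dist[k][j]). The final matrix gives, for each (i, j), the minimum total weight of any directed path from i to j (possibly empty when i = j).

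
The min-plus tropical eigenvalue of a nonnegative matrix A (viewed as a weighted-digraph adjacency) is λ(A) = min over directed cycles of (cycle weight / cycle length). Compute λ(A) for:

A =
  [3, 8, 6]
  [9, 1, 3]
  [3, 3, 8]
λ(A) = 1

Enumerate directed cycles and compute their means (weight / length). Sample:
  cycle 0 → 0: weight = 3, length = 1, mean = 3/1 ≈ 3.000
  cycle 1 → 1: weight = 1, length = 1, mean = 1/1 ≈ 1.000
  cycle 2 → 2: weight = 8, length = 1, mean = 8/1 ≈ 8.000
  cycle 0 → 1 → 0: weight = 17, length = 2, mean = 17/2 ≈ 8.500
  cycle 0 → 2 → 0: weight = 9, length = 2, mean = 9/2 ≈ 4.500
  cycle 1 → 0 → 1: weight = 17, length = 2, mean = 17/2 ≈ 8.500
Minimum mean = 1.000, attained e.g. along the cycle 1 → 1 with weight 1 and length 1. So λ(A) = 1/1 = 1.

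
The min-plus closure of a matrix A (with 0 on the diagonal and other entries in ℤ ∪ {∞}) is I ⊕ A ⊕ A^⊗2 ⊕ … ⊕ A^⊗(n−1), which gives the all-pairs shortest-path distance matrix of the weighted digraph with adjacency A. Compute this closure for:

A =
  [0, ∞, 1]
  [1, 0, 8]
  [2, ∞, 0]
Closure =
  [0, ∞, 1]
  [1, 0, 2]
  [2, ∞, 0]

This is the Floyd-Warshall all-pairs shortest-path computation. For each intermediate vertex k = 0, 1, …, 2, update dist[i][j] ← min(dist[i][j], dist[i][k] + dist[k][j]). The final matrix gives, for each (i, j), the minimum total weight of any directed path from i to j (possibly empty when i = j).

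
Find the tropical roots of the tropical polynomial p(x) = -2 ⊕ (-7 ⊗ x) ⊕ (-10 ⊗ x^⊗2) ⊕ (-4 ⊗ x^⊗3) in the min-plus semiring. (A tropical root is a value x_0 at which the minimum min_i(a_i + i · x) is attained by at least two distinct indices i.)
Roots: {-6, 3, 5}

Each tropical root is a break point of the lower envelope of the lines y = a_i + i · x (there are 4 lines, with slopes 0, 1, ..., 3). Only the lines that attain the minimum somewhere contribute to roots; other lines are dominated. Here the surviving (envelope) indices are i = 3, i = 2, i = 1, i = 0.
Intersections between consecutive envelope lines give the roots: for adjacent envelope indices i < j the intersection is x = (a_i − a_j) / (j − i). Reading off the sorted break points: {-6, 3, 5}.
Verification: at each break x_0, at least two indices attain the minimum of min_i(a_i + i · x_0).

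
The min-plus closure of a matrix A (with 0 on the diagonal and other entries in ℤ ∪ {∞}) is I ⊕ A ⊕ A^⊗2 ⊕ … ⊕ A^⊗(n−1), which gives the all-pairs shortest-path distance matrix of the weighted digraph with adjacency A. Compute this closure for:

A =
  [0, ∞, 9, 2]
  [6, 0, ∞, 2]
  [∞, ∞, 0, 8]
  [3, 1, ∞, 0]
Closure =
  [0, 3, 9, 2]
  [5, 0, 14, 2]
  [11, 9, 0, 8]
  [3, 1, 12, 0]

This is the Floyd-Warshall all-pairs shortest-path computation. For each intermediate vertex k = 0, 1, …, 3, update dist[i][j] ← min(dist[i][j], dist[i][k] + dist[k][j]). The final matrix gives, for each (i, j), the minimum total weight of any directed path from i to j (possibly empty when i = j).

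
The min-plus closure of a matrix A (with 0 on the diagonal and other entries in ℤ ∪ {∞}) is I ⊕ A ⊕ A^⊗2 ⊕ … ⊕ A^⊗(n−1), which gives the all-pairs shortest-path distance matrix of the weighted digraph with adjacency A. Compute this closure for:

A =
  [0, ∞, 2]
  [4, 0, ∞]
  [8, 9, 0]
Closure =
  [0, 11, 2]
  [4, 0, 6]
  [8, 9, 0]

This is the Floyd-Warshall all-pairs shortest-path computation. For each intermediate vertex k = 0, 1, …, 2, update dist[i][j] ← min(dist[i][j], dist[i][k] + dist[k][j]). The final matrix gives, for each (i, j), the minimum total weight of any directed path from i to j (possibly empty when i = j).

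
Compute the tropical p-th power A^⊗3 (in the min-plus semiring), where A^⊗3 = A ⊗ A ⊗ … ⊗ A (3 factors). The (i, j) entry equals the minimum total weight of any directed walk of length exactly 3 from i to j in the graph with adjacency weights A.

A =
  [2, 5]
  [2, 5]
A^⊗3 =
  [6, 9]
  [6, 9]

Each entry (A^⊗3)_ij equals the minimum over all length-3 walks i = v_0 → v_1 → … → v_3 = j of Σ_t A[v_t][v_{t+1}]. For example, for (i, j) = (0, 1) we minimise over 4 possible intermediate vertex sequences; the minimum is 9, attained along the walk 0 → 0 → 0 → 1.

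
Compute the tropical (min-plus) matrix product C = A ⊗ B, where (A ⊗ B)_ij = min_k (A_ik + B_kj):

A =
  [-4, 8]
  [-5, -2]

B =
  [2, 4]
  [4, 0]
A ⊗ B =
  [-2, 0]
  [-3, -2]

Apply the min-plus product entry-by-entry:
  C[0][0] = min over k of (A[0][0] + B[0][0] = -4 + 2 = -2, A[0][1] + B[1][0] = 8 + 4 = 12) = -2 (attained at k = 0)
  C[0][1] = min over k of (A[0][0] + B[0][1] = -4 + 4 = 0, A[0][1] + B[1][1] = 8 + 0 = 8) = 0 (attained at k = 0)
  C[1][0] = min over k of (A[1][0] + B[0][0] = -5 + 2 = -3, A[1][1] + B[1][0] = -2 + 4 = 2) = -3 (attained at k = 0)
  C[1][1] = min over k of (A[1][0] + B[0][1] = -5 + 4 = -1, A[1][1] + B[1][1] = -2 + 0 = -2) = -2 (attained at k = 1)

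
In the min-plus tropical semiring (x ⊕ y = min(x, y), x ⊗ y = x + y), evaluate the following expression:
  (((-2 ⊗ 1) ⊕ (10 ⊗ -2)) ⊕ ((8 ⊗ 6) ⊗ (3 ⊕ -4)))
(((-2 ⊗ 1) ⊕ (10 ⊗ -2)) ⊕ ((8 ⊗ 6) ⊗ (3 ⊕ -4))) = -1

Expand innermost to outermost. Recall ⊕ takes the minimum of its arguments and ⊗ takes their sum. Working out the expression (((-2 ⊗ 1) ⊕ (10 ⊗ -2)) ⊕ ((8 ⊗ 6) ⊗ (3 ⊕ -4))) gives -1.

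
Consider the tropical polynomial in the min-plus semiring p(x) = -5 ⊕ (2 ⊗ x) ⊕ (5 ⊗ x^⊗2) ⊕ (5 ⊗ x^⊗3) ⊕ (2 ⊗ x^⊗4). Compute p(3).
p(3) = -5

A tropical monomial a ⊗ x^⊗i evaluates to a + i · x. Evaluating each term at x = 3:
  Term 0 contributes -5 + 0 · 3 = -5
  Term 1 contributes 2 + 1 · 3 = 5
  Term 2 contributes 5 + 2 · 3 = 11
  Term 3 contributes 5 + 3 · 3 = 14
  Term 4 contributes 2 + 4 · 3 = 14
p(3) = ⊕ of these = min[-5, 5, 11, 14, 14] = -5.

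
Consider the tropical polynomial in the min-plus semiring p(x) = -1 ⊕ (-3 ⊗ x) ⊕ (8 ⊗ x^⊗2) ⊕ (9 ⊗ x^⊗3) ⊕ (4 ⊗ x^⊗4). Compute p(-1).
p(-1) = -4

A tropical monomial a ⊗ x^⊗i evaluates to a + i · x. Evaluating each term at x = -1:
  Term 0 contributes -1 + 0 · -1 = -1
  Term 1 contributes -3 + 1 · -1 = -4
  Term 2 contributes 8 + 2 · -1 = 6
  Term 3 contributes 9 + 3 · -1 = 6
  Term 4 contributes 4 + 4 · -1 = 0
p(-1) = ⊕ of these = min[-1, -4, 6, 6, 0] = -4.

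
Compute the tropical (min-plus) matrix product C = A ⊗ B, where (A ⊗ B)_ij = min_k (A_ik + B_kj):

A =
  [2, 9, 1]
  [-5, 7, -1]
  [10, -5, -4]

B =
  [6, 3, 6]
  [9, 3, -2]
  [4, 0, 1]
A ⊗ B =
  [5, 1, 2]
  [1, -2, 0]
  [0, -4, -7]

Apply the min-plus product entry-by-entry:
  C[0][0] = min over k of (A[0][0] + B[0][0] = 2 + 6 = 8, A[0][1] + B[1][0] = 9 + 9 = 18, A[0][2] + B[2][0] = 1 + 4 = 5) = 5 (attained at k = 2)
  C[0][1] = min over k of (A[0][0] + B[0][1] = 2 + 3 = 5, A[0][1] + B[1][1] = 9 + 3 = 12, A[0][2] + B[2][1] = 1 + 0 = 1) = 1 (attained at k = 2)
  C[0][2] = min over k of (A[0][0] + B[0][2] = 2 + 6 = 8, A[0][1] + B[1][2] = 9 + -2 = 7, A[0][2] + B[2][2] = 1 + 1 = 2) = 2 (attained at k = 2)
  C[1][0] = min over k of (A[1][0] + B[0][0] = -5 + 6 = 1, A[1][1] + B[1][0] = 7 + 9 = 16, A[1][2] + B[2][0] = -1 + 4 = 3) = 1 (attained at k = 0)
  C[1][1] = min over k of (A[1][0] + B[0][1] = -5 + 3 = -2, A[1][1] + B[1][1] = 7 + 3 = 10, A[1][2] + B[2][1] = -1 + 0 = -1) = -2 (attained at k = 0)
  C[1][2] = min over k of (A[1][0] + B[0][2] = -5 + 6 = 1, A[1][1] + B[1][2] = 7 + -2 = 5, A[1][2] + B[2][2] = -1 + 1 = 0) = 0 (attained at k = 2)
  C[2][0] = min over k of (A[2][0] + B[0][0] = 10 + 6 = 16, A[2][1] + B[1][0] = -5 + 9 = 4, A[2][2] + B[2][0] = -4 + 4 = 0) = 0 (attained at k = 2)
  C[2][1] = min over k of (A[2][0] + B[0][1] = 10 + 3 = 13, A[2][1] + B[1][1] = -5 + 3 = -2, A[2][2] + B[2][1] = -4 + 0 = -4) = -4 (attained at k = 2)
  C[2][2] = min over k of (A[2][0] + B[0][2] = 10 + 6 = 16, A[2][1] + B[1][2] = -5 + -2 = -7, A[2][2] + B[2][2] = -4 + 1 = -3) = -7 (attained at k = 1)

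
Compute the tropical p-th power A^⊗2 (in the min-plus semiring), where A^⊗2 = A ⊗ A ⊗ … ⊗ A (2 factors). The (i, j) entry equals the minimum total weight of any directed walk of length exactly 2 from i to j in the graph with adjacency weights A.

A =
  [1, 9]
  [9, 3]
A^⊗2 =
  [2, 10]
  [10, 6]

Each entry (A^⊗2)_ij equals the minimum over all length-2 walks i = v_0 → v_1 → … → v_2 = j of Σ_t A[v_t][v_{t+1}]. For example, for (i, j) = (0, 1) we minimise over 2 possible intermediate vertex sequences; the minimum is 10, attained along the walk 0 → 0 → 1.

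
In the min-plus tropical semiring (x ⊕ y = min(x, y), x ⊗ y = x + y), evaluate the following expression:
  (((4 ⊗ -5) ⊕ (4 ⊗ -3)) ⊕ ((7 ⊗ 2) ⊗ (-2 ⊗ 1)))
(((4 ⊗ -5) ⊕ (4 ⊗ -3)) ⊕ ((7 ⊗ 2) ⊗ (-2 ⊗ 1))) = -1

Expand innermost to outermost. Recall ⊕ takes the minimum of its arguments and ⊗ takes their sum. Working out the expression (((4 ⊗ -5) ⊕ (4 ⊗ -3)) ⊕ ((7 ⊗ 2) ⊗ (-2 ⊗ 1))) gives -1.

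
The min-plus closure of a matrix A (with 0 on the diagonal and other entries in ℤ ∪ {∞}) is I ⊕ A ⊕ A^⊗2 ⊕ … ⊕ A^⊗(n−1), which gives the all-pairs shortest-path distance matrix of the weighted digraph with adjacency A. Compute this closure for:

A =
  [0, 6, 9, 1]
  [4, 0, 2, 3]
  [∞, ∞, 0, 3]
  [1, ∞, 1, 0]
Closure =
  [0, 6, 2, 1]
  [4, 0, 2, 3]
  [4, 10, 0, 3]
  [1, 7, 1, 0]

This is the Floyd-Warshall all-pairs shortest-path computation. For each intermediate vertex k = 0, 1, …, 3, update dist[i][j] ← min(dist[i][j], dist[i][k] + dist[k][j]). The final matrix gives, for each (i, j), the minimum total weight of any directed path from i to j (possibly empty when i = j).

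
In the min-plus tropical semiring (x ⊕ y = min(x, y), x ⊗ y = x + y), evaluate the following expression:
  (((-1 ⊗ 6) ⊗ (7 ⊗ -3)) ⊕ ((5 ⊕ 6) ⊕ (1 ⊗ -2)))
(((-1 ⊗ 6) ⊗ (7 ⊗ -3)) ⊕ ((5 ⊕ 6) ⊕ (1 ⊗ -2))) = -1

Expand innermost to outermost. Recall ⊕ takes the minimum of its arguments and ⊗ takes their sum. Working out the expression (((-1 ⊗ 6) ⊗ (7 ⊗ -3)) ⊕ ((5 ⊕ 6) ⊕ (1 ⊗ -2))) gives -1.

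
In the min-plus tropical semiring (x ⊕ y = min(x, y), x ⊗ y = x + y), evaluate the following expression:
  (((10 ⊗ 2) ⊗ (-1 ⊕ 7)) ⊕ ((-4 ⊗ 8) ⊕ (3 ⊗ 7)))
(((10 ⊗ 2) ⊗ (-1 ⊕ 7)) ⊕ ((-4 ⊗ 8) ⊕ (3 ⊗ 7))) = 4

Expand innermost to outermost. Recall ⊕ takes the minimum of its arguments and ⊗ takes their sum. Working out the expression (((10 ⊗ 2) ⊗ (-1 ⊕ 7)) ⊕ ((-4 ⊗ 8) ⊕ (3 ⊗ 7))) gives 4.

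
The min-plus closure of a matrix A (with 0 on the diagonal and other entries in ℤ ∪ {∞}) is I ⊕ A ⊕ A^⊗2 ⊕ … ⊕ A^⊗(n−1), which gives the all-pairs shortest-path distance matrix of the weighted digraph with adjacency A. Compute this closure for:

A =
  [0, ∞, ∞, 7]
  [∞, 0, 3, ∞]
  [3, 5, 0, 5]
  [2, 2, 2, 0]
Closure =
  [0, 9, 9, 7]
  [6, 0, 3, 8]
  [3, 5, 0, 5]
  [2, 2, 2, 0]

This is the Floyd-Warshall all-pairs shortest-path computation. For each intermediate vertex k = 0, 1, …, 3, update dist[i][j] ← min(dist[i][j], dist[i][k] + dist[k][j]). The final matrix gives, for each (i, j), the minimum total weight of any directed path from i to j (possibly empty when i = j).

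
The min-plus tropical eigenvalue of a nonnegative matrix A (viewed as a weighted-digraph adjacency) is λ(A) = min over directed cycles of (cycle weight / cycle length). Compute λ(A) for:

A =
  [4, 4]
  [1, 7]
λ(A) = 5/2

Enumerate directed cycles and compute their means (weight / length). Sample:
  cycle 0 → 0: weight = 4, length = 1, mean = 4/1 ≈ 4.000
  cycle 1 → 1: weight = 7, length = 1, mean = 7/1 ≈ 7.000
  cycle 0 → 1 → 0: weight = 5, length = 2, mean = 5/2 ≈ 2.500
  cycle 1 → 0 → 1: weight = 5, length = 2, mean = 5/2 ≈ 2.500
Minimum mean = 2.500, attained e.g. along the cycle 0 → 1 → 0 with weight 5 and length 2. So λ(A) = 5/2 = 5/2.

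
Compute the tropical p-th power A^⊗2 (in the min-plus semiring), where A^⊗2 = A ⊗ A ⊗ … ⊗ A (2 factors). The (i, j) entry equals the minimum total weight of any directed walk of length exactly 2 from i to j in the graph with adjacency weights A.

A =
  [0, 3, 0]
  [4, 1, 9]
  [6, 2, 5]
A^⊗2 =
  [0, 2, 0]
  [4, 2, 4]
  [6, 3, 6]

Each entry (A^⊗2)_ij equals the minimum over all length-2 walks i = v_0 → v_1 → … → v_2 = j of Σ_t A[v_t][v_{t+1}]. For example, for (i, j) = (0, 2) we minimise over 3 possible intermediate vertex sequences; the minimum is 0, attained along the walk 0 → 0 → 2.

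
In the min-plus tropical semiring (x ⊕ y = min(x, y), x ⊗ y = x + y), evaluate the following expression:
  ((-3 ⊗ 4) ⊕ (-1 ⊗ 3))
((-3 ⊗ 4) ⊕ (-1 ⊗ 3)) = 1

Expand innermost to outermost. Recall ⊕ takes the minimum of its arguments and ⊗ takes their sum. Working out the expression ((-3 ⊗ 4) ⊕ (-1 ⊗ 3)) gives 1.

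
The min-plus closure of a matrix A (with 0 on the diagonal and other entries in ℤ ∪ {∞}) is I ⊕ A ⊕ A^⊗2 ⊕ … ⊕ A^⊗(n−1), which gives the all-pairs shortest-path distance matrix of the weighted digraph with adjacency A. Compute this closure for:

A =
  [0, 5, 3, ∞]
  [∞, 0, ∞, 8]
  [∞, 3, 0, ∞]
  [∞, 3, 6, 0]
Closure =
  [0, 5, 3, 13]
  [∞, 0, 14, 8]
  [∞, 3, 0, 11]
  [∞, 3, 6, 0]

This is the Floyd-Warshall all-pairs shortest-path computation. For each intermediate vertex k = 0, 1, …, 3, update dist[i][j] ← min(dist[i][j], dist[i][k] + dist[k][j]). The final matrix gives, for each (i, j), the minimum total weight of any directed path from i to j (possibly empty when i = j).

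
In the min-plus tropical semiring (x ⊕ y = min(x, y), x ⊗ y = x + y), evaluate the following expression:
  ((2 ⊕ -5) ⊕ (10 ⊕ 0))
((2 ⊕ -5) ⊕ (10 ⊕ 0)) = -5

Expand innermost to outermost. Recall ⊕ takes the minimum of its arguments and ⊗ takes their sum. Working out the expression ((2 ⊕ -5) ⊕ (10 ⊕ 0)) gives -5.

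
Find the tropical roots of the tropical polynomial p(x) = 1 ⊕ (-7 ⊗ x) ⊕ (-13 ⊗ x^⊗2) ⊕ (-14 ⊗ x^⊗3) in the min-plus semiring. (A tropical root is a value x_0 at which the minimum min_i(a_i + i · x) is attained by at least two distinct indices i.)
Roots: {1, 6, 8}

Each tropical root is a break point of the lower envelope of the lines y = a_i + i · x (there are 4 lines, with slopes 0, 1, ..., 3). Only the lines that attain the minimum somewhere contribute to roots; other lines are dominated. Here the surviving (envelope) indices are i = 3, i = 2, i = 1, i = 0.
Intersections between consecutive envelope lines give the roots: for adjacent envelope indices i < j the intersection is x = (a_i − a_j) / (j − i). Reading off the sorted break points: {1, 6, 8}.
Verification: at each break x_0, at least two indices attain the minimum of min_i(a_i + i · x_0).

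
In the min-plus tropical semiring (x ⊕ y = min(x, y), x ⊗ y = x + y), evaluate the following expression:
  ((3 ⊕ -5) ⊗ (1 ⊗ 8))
((3 ⊕ -5) ⊗ (1 ⊗ 8)) = 4

Expand innermost to outermost. Recall ⊕ takes the minimum of its arguments and ⊗ takes their sum. Working out the expression ((3 ⊕ -5) ⊗ (1 ⊗ 8)) gives 4.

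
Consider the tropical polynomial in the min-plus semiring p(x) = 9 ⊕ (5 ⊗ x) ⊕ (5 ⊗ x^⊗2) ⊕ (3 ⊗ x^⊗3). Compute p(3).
p(3) = 8

A tropical monomial a ⊗ x^⊗i evaluates to a + i · x. Evaluating each term at x = 3:
  Term 0 contributes 9 + 0 · 3 = 9
  Term 1 contributes 5 + 1 · 3 = 8
  Term 2 contributes 5 + 2 · 3 = 11
  Term 3 contributes 3 + 3 · 3 = 12
p(3) = ⊕ of these = min[9, 8, 11, 12] = 8.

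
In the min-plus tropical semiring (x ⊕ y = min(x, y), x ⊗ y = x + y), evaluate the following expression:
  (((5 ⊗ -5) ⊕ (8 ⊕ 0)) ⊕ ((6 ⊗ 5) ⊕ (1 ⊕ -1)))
(((5 ⊗ -5) ⊕ (8 ⊕ 0)) ⊕ ((6 ⊗ 5) ⊕ (1 ⊕ -1))) = -1

Expand innermost to outermost. Recall ⊕ takes the minimum of its arguments and ⊗ takes their sum. Working out the expression (((5 ⊗ -5) ⊕ (8 ⊕ 0)) ⊕ ((6 ⊗ 5) ⊕ (1 ⊕ -1))) gives -1.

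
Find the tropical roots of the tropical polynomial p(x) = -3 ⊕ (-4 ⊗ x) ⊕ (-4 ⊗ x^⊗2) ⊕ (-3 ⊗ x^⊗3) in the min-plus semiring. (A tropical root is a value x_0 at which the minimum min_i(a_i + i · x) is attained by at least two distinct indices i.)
Roots: {-1, 0, 1}

Each tropical root is a break point of the lower envelope of the lines y = a_i + i · x (there are 4 lines, with slopes 0, 1, ..., 3). Only the lines that attain the minimum somewhere contribute to roots; other lines are dominated. Here the surviving (envelope) indices are i = 3, i = 2, i = 1, i = 0.
Intersections between consecutive envelope lines give the roots: for adjacent envelope indices i < j the intersection is x = (a_i − a_j) / (j − i). Reading off the sorted break points: {-1, 0, 1}.
Verification: at each break x_0, at least two indices attain the minimum of min_i(a_i + i · x_0).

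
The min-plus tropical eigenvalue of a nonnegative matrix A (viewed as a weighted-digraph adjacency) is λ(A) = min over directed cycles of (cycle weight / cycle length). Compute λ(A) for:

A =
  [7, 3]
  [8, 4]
λ(A) = 4

Enumerate directed cycles and compute their means (weight / length). Sample:
  cycle 0 → 0: weight = 7, length = 1, mean = 7/1 ≈ 7.000
  cycle 1 → 1: weight = 4, length = 1, mean = 4/1 ≈ 4.000
  cycle 0 → 1 → 0: weight = 11, length = 2, mean = 11/2 ≈ 5.500
  cycle 1 → 0 → 1: weight = 11, length = 2, mean = 11/2 ≈ 5.500
Minimum mean = 4.000, attained e.g. along the cycle 1 → 1 with weight 4 and length 1. So λ(A) = 4/1 = 4.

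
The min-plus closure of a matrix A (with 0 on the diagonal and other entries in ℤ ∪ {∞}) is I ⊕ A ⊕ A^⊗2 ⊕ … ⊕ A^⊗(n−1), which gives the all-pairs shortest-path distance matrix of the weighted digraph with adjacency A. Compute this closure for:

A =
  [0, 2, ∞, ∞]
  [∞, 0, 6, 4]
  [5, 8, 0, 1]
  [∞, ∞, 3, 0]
Closure =
  [0, 2, 8, 6]
  [11, 0, 6, 4]
  [5, 7, 0, 1]
  [8, 10, 3, 0]

This is the Floyd-Warshall all-pairs shortest-path computation. For each intermediate vertex k = 0, 1, …, 3, update dist[i][j] ← min(dist[i][j], dist[i][k] + dist[k][j]). The final matrix gives, for each (i, j), the minimum total weight of any directed path from i to j (possibly empty when i = j).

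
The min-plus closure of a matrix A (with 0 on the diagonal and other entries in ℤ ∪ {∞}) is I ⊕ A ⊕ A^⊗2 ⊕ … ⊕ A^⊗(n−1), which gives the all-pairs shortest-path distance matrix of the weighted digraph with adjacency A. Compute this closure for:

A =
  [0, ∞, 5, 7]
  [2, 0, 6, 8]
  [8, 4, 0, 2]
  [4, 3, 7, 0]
Closure =
  [0, 9, 5, 7]
  [2, 0, 6, 8]
  [6, 4, 0, 2]
  [4, 3, 7, 0]

This is the Floyd-Warshall all-pairs shortest-path computation. For each intermediate vertex k = 0, 1, …, 3, update dist[i][j] ← min(dist[i][j], dist[i][k] + dist[k][j]). The final matrix gives, for each (i, j), the minimum total weight of any directed path from i to j (possibly empty when i = j).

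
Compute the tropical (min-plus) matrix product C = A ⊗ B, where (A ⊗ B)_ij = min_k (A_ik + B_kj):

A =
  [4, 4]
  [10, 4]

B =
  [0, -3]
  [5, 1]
A ⊗ B =
  [4, 1]
  [9, 5]

Apply the min-plus product entry-by-entry:
  C[0][0] = min over k of (A[0][0] + B[0][0] = 4 + 0 = 4, A[0][1] + B[1][0] = 4 + 5 = 9) = 4 (attained at k = 0)
  C[0][1] = min over k of (A[0][0] + B[0][1] = 4 + -3 = 1, A[0][1] + B[1][1] = 4 + 1 = 5) = 1 (attained at k = 0)
  C[1][0] = min over k of (A[1][0] + B[0][0] = 10 + 0 = 10, A[1][1] + B[1][0] = 4 + 5 = 9) = 9 (attained at k = 1)
  C[1][1] = min over k of (A[1][0] + B[0][1] = 10 + -3 = 7, A[1][1] + B[1][1] = 4 + 1 = 5) = 5 (attained at k = 1)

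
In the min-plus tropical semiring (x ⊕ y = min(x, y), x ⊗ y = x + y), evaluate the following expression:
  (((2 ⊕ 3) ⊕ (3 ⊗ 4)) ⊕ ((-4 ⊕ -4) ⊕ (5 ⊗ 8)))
(((2 ⊕ 3) ⊕ (3 ⊗ 4)) ⊕ ((-4 ⊕ -4) ⊕ (5 ⊗ 8))) = -4

Expand innermost to outermost. Recall ⊕ takes the minimum of its arguments and ⊗ takes their sum. Working out the expression (((2 ⊕ 3) ⊕ (3 ⊗ 4)) ⊕ ((-4 ⊕ -4) ⊕ (5 ⊗ 8))) gives -4.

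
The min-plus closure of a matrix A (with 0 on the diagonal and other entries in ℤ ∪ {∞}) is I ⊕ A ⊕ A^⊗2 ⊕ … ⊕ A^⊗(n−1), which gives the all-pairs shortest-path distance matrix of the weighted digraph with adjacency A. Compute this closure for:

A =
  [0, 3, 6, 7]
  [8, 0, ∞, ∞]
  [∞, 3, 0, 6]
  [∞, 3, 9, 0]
Closure =
  [0, 3, 6, 7]
  [8, 0, 14, 15]
  [11, 3, 0, 6]
  [11, 3, 9, 0]

This is the Floyd-Warshall all-pairs shortest-path computation. For each intermediate vertex k = 0, 1, …, 3, update dist[i][j] ← min(dist[i][j], dist[i][k] + dist[k][j]). The final matrix gives, for each (i, j), the minimum total weight of any directed path from i to j (possibly empty when i = j).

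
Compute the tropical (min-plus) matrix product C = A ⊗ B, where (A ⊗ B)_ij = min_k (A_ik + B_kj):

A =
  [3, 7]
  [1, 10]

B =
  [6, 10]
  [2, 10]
A ⊗ B =
  [9, 13]
  [7, 11]

Apply the min-plus product entry-by-entry:
  C[0][0] = min over k of (A[0][0] + B[0][0] = 3 + 6 = 9, A[0][1] + B[1][0] = 7 + 2 = 9) = 9 (attained at k = 0)
  C[0][1] = min over k of (A[0][0] + B[0][1] = 3 + 10 = 13, A[0][1] + B[1][1] = 7 + 10 = 17) = 13 (attained at k = 0)
  C[1][0] = min over k of (A[1][0] + B[0][0] = 1 + 6 = 7, A[1][1] + B[1][0] = 10 + 2 = 12) = 7 (attained at k = 0)
  C[1][1] = min over k of (A[1][0] + B[0][1] = 1 + 10 = 11, A[1][1] + B[1][1] = 10 + 10 = 20) = 11 (attained at k = 0)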